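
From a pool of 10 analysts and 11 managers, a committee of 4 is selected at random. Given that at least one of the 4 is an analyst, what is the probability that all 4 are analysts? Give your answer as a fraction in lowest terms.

Work in counts. Selections with at least one analyst: C(21,4) − C(11,4) = 5985 − 330 = 5655.
Of those, selections where all 4 are analysts: C(10,4) = 210.
Conditional probability = 210/5655 = 14/377.

14/377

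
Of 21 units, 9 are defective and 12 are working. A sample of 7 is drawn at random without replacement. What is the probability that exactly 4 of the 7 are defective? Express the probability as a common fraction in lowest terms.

77/323

There are C(21,7) = 116280 ways to choose 7 from 21.
Selections with exactly 4 defective: choose 4 of the 9 defective and 3 of the 12 working, C(9,4)·C(12,3) = 126·220 = 27720.
Probability = 27720/116280 = 77/323.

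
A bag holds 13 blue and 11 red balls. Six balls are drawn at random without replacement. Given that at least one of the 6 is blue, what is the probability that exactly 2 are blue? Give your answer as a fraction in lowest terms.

90/469

Work in counts. Selections with at least one blue: C(24,6) − C(11,6) = 134596 − 462 = 134134.
Of those, selections where exactly 2 are blue: C(13,2)·C(11,4) = 78·330 = 25740.
Conditional probability = 25740/134134 = 90/469.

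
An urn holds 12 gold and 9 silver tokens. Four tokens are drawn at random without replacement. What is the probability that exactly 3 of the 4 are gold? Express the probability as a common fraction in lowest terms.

There are C(21,4) = 5985 ways to choose 4 from 21.
Selections with exactly 3 gold: choose 3 of the 12 gold and 1 of the 9 silver, C(12,3)·C(9,1) = 220·9 = 1980.
Probability = 1980/5985 = 44/133.

44/133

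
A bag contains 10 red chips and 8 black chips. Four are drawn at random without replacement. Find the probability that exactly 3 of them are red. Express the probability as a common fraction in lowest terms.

There are C(18,4) = 3060 ways to choose 4 from 18.
Selections with exactly 3 red: choose 3 of the 10 red and 1 of the 8 black, C(10,3)·C(8,1) = 120·8 = 960.
Probability = 960/3060 = 16/51.

16/51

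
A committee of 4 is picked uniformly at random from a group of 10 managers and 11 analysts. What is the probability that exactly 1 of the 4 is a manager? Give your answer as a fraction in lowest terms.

110/399

The sample space is all 4-subsets of the 21: C(21,4) = 5985.
Selections with exactly 1 manager: choose 1 of the 10 managers and 3 of the 11 analysts, C(10,1)·C(11,3) = 10·165 = 1650.
Probability = 1650/5985 = 110/399.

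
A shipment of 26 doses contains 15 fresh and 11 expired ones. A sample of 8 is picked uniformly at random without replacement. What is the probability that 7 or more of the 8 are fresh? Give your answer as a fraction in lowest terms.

There are C(26,8) = 1562275 ways to choose the 8.
Favorable selections (7 or more fresh): C(15,7)·C(11,1) + C(15,8)·C(11,0) = 70785 + 6435 = 77220.
Probability = 77220/1562275 = 108/2185.

108/2185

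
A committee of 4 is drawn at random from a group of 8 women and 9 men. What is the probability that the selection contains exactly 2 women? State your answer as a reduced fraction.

There are C(17,4) = 2380 ways to choose 4 from 17.
Selections with exactly 2 women: choose 2 of the 8 women and 2 of the 9 men, C(8,2)·C(9,2) = 28·36 = 1008.
Probability = 1008/2380 = 36/85.

36/85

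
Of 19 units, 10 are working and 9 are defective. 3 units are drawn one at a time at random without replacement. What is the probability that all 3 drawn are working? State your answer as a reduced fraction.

Multiply the conditional probabilities at each draw: 10/19 · 9/18 · 8/17 = 720/5814 = 40/323.

40/323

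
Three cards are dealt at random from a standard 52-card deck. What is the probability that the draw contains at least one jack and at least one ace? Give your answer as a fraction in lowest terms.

There are C(52,3) = 22100 possible draws.
By inclusion-exclusion on the complements, draws missing all jacks or all aces: C(48,3) + C(48,3) − C(44,3) = 17296 + 17296 − 13244 = 21348.
So draws with at least one of each: 22100 − 21348 = 752, probability 752/22100 = 188/5525.

188/5525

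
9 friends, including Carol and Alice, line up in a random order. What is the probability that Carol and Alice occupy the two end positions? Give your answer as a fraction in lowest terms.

There are 9! = 362880 arrangements.
Place Carol and Alice at the ends in 2 ways, arrange the remaining 7 in 7! = 5040 ways: 2·5040 = 10080.
Probability = 10080/362880 = 1/36.

1/36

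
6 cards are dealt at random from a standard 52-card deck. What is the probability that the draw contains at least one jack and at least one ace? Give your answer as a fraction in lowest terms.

There are C(52,6) = 20358520 possible draws.
By inclusion-exclusion on the complements, draws missing all jacks or all aces: C(48,6) + C(48,6) − C(44,6) = 12271512 + 12271512 − 7059052 = 17483972.
So draws with at least one of each: 20358520 − 17483972 = 2874548, probability 2874548/20358520 = 718637/5089630.

718637/5089630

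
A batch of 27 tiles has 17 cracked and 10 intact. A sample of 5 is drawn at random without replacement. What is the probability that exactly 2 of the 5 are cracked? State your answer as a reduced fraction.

There are C(27,5) = 80730 ways to choose 5 from 27.
Selections with exactly 2 cracked: choose 2 of the 17 cracked and 3 of the 10 intact, C(17,2)·C(10,3) = 136·120 = 16320.
Probability = 16320/80730 = 544/2691.

544/2691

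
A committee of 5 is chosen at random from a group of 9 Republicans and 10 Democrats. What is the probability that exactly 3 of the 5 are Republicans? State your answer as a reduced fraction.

105/323

Total number of selections: C(19,5) = 11628.
Selections with exactly 3 Republicans: choose 3 of the 9 Republicans and 2 of the 10 Democrats, C(9,3)·C(10,2) = 84·45 = 3780.
Probability = 3780/11628 = 105/323.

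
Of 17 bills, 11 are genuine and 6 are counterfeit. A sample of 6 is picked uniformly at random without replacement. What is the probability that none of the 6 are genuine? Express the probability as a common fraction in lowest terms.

1/12376

There are C(17,6) = 12376 possible selections.
Selections with no genuine (all counterfeit): C(6,6) = 1.
Probability = 1/12376.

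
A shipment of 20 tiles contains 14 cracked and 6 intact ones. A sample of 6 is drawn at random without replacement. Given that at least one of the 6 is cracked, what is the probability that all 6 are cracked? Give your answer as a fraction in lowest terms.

Work in counts. Selections with at least one cracked: C(20,6) − C(6,6) = 38760 − 1 = 38759.
Of those, selections where all 6 are cracked: C(14,6) = 3003.
Conditional probability = 3003/38759 = 429/5537.

429/5537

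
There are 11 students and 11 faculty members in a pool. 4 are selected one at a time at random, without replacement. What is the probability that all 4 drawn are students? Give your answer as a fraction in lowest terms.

Multiply the conditional probabilities at each draw: 11/22 · 10/21 · 9/20 · 8/19 = 7920/175560 = 6/133.

6/133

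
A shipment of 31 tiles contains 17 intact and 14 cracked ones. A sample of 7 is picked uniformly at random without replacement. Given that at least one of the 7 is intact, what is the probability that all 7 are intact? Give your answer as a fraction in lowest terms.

Work in counts. Selections with at least one intact: C(31,7) − C(14,7) = 2629575 − 3432 = 2626143.
Of those, selections where all 7 are intact: C(17,7) = 19448.
Conditional probability = 19448/2626143 = 88/11883.

88/11883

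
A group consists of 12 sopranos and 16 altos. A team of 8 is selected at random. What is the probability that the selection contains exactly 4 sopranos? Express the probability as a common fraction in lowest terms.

The sample space is all 8-subsets of the 28: C(28,8) = 3108105.
Selections with exactly 4 sopranos: choose 4 of the 12 sopranos and 4 of the 16 altos, C(12,4)·C(16,4) = 495·1820 = 900900.
Probability = 900900/3108105 = 20/69.

20/69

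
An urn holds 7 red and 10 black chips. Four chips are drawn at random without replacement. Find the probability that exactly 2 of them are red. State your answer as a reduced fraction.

There are C(17,4) = 2380 ways to choose 4 from 17.
Selections with exactly 2 red: choose 2 of the 7 red and 2 of the 10 black, C(7,2)·C(10,2) = 21·45 = 945.
Probability = 945/2380 = 27/68.

27/68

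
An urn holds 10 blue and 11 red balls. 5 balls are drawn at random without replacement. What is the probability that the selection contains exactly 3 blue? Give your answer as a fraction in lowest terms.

Total number of selections: C(21,5) = 20349.
Selections with exactly 3 blue: choose 3 of the 10 blue and 2 of the 11 red, C(10,3)·C(11,2) = 120·55 = 6600.
Probability = 6600/20349 = 2200/6783.

2200/6783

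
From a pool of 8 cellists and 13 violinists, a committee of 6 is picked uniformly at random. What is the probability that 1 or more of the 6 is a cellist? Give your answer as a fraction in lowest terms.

4379/4522

Total selections: C(21,6) = 54264.
The complement is all 6 are violinists: C(13,6) = 1716.
Probability = 1 − 1716/54264 = 52548/54264 = 4379/4522.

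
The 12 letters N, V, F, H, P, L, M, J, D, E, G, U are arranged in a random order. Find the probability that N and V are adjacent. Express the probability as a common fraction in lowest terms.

1/6

There are 12! = 479001600 arrangements.
Treat N and V as a block: 11! arrangements of the blocks × 2 orders within the block = 2·39916800 = 79833600.
Probability = 79833600/479001600 = 1/6.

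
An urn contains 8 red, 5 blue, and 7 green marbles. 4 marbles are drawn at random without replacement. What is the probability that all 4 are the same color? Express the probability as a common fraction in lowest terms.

22/969

There are C(20,4) = 4845 ways to draw 4 marbles.
All same color: C(8,4) + C(5,4) + C(7,4) = 70 + 5 + 35 = 110.
Probability = 110/4845 = 22/969.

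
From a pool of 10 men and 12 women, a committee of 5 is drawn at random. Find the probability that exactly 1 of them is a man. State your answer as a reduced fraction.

25/133

There are C(22,5) = 26334 ways to choose 5 from 22.
Selections with exactly 1 man: choose 1 of the 10 men and 4 of the 12 women, C(10,1)·C(12,4) = 10·495 = 4950.
Probability = 4950/26334 = 25/133.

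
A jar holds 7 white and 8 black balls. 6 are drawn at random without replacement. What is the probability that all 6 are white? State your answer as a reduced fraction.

There are C(15,6) = 5005 possible selections.
Selections with all white: C(7,6) = 7.
Probability = 7/5005 = 1/715.

1/715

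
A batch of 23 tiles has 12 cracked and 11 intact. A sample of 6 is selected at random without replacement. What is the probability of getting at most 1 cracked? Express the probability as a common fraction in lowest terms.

26/437

Total selections: C(23,6) = 100947.
Favorable selections (at most 1 cracked): C(12,0)·C(11,6) + C(12,1)·C(11,5) = 462 + 5544 = 6006.
Probability = 6006/100947 = 26/437.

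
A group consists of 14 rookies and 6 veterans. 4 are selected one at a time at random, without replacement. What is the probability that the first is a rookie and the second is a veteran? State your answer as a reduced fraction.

21/95

Multiply the conditional probabilities at each draw: 14/20 · 6/19 = 84/380 = 21/95.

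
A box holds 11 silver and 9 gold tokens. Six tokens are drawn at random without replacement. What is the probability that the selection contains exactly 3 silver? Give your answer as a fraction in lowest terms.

The sample space is all 6-subsets of the 20: C(20,6) = 38760.
Selections with exactly 3 silver: choose 3 of the 11 silver and 3 of the 9 gold, C(11,3)·C(9,3) = 165·84 = 13860.
Probability = 13860/38760 = 231/646.

231/646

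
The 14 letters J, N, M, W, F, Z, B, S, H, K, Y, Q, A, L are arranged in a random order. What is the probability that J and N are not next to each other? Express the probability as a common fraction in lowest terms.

There are 14! = 87178291200 arrangements.
Arrangements with J and N adjacent: 2·13! = 12454041600.
So not adjacent: 87178291200 − 12454041600 = 74724249600, probability 74724249600/87178291200 = 6/7.

6/7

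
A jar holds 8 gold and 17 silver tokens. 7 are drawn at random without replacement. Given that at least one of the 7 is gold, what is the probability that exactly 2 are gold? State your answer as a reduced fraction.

43316/115313

Work in counts. Selections with at least one gold: C(25,7) − C(17,7) = 480700 − 19448 = 461252.
Of those, selections where exactly 2 are gold: C(8,2)·C(17,5) = 28·6188 = 173264.
Conditional probability = 173264/461252 = 43316/115313.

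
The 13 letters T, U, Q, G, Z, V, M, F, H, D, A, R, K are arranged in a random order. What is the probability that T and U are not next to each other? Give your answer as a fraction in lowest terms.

There are 13! = 6227020800 arrangements.
Arrangements with T and U adjacent: 2·12! = 958003200.
So not adjacent: 6227020800 − 958003200 = 5269017600, probability 5269017600/6227020800 = 11/13.

11/13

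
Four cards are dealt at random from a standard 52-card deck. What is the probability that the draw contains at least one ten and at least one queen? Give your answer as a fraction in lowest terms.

There are C(52,4) = 270725 possible draws.
By inclusion-exclusion on the complements, draws missing all tens or all queens: C(48,4) + C(48,4) − C(44,4) = 194580 + 194580 − 135751 = 253409.
So draws with at least one of each: 270725 − 253409 = 17316, probability 17316/270725 = 1332/20825.

1332/20825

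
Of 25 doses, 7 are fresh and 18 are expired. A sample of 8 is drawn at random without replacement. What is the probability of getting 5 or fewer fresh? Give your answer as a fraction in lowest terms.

10914/10925

There are C(25,8) = 1081575 ways to choose the 8.
Count the complement (more than 5 fresh): C(7,6)·C(18,2) + C(7,7)·C(18,1) = 1071 + 18 = 1089.
Probability = 1 − 1089/1081575 = 1080486/1081575 = 10914/10925.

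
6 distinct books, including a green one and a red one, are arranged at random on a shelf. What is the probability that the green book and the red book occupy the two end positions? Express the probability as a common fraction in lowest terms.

1/15

There are 6! = 720 arrangements.
Place the green book and the red book at the ends in 2 ways, arrange the remaining 4 in 4! = 24 ways: 2·24 = 48.
Probability = 48/720 = 1/15.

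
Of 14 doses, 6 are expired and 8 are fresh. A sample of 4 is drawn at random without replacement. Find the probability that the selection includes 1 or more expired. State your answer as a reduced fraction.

133/143

Total selections: C(14,4) = 1001.
The complement is all 4 are fresh: C(8,4) = 70.
Probability = 1 − 70/1001 = 931/1001 = 133/143.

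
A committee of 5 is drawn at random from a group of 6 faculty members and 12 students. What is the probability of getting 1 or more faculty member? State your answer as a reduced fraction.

Total selections: C(18,5) = 8568.
Favorable selections (1 or more faculty member): C(6,1)·C(12,4) + C(6,2)·C(12,3) + C(6,3)·C(12,2) + C(6,4)·C(12,1) + C(6,5)·C(12,0) = 2970 + 3300 + 1320 + 180 + 6 = 7776.
Probability = 7776/8568 = 108/119.

108/119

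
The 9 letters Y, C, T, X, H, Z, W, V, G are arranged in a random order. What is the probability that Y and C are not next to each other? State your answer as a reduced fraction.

7/9

There are 9! = 362880 arrangements.
Arrangements with Y and C adjacent: 2·8! = 80640.
So not adjacent: 362880 − 80640 = 282240, probability 282240/362880 = 7/9.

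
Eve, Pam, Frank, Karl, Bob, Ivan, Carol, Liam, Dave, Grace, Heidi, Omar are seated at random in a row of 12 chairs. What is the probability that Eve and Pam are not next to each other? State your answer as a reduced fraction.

There are 12! = 479001600 arrangements.
Arrangements with Eve and Pam adjacent: 2·11! = 79833600.
So not adjacent: 479001600 − 79833600 = 399168000, probability 399168000/479001600 = 5/6.

5/6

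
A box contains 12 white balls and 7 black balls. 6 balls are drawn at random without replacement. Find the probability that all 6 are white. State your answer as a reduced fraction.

There are C(19,6) = 27132 possible selections.
Selections with all white: C(12,6) = 924.
Probability = 924/27132 = 11/323.

11/323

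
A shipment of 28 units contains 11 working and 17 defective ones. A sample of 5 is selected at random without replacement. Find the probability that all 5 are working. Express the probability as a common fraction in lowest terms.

There are C(28,5) = 98280 possible selections.
Selections with all working: C(11,5) = 462.
Probability = 462/98280 = 11/2340.

11/2340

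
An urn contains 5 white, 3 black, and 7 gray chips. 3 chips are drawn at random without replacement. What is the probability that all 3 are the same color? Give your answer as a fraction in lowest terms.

46/455

There are C(15,3) = 455 ways to draw 3 chips.
All same color: C(5,3) + C(3,3) + C(7,3) = 10 + 1 + 35 = 46.
Probability = 46/455.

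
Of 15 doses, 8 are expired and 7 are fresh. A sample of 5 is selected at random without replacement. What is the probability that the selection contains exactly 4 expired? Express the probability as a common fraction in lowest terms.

70/429

Total number of selections: C(15,5) = 3003.
Selections with exactly 4 expired: choose 4 of the 8 expired and 1 of the 7 fresh, C(8,4)·C(7,1) = 70·7 = 490.
Probability = 490/3003 = 70/429.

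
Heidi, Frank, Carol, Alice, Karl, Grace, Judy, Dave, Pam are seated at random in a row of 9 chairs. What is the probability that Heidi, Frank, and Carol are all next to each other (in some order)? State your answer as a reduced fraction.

There are 9! = 362880 arrangements.
Treat the three as one block: 7! placements × 3! orders within the block = 5040·6 = 30240.
Probability = 30240/362880 = 1/12.

1/12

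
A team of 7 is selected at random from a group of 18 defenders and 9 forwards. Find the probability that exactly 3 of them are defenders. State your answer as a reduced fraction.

There are C(27,7) = 888030 ways to choose 7 from 27.
Selections with exactly 3 defenders: choose 3 of the 18 defenders and 4 of the 9 forwards, C(18,3)·C(9,4) = 816·126 = 102816.
Probability = 102816/888030 = 1904/16445.

1904/16445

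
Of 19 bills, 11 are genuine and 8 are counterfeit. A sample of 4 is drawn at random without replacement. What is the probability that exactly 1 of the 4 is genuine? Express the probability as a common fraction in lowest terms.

There are C(19,4) = 3876 ways to choose 4 from 19.
Selections with exactly 1 genuine: choose 1 of the 11 genuine and 3 of the 8 counterfeit, C(11,1)·C(8,3) = 11·56 = 616.
Probability = 616/3876 = 154/969.

154/969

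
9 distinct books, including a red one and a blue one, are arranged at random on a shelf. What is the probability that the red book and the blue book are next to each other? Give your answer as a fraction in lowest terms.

There are 9! = 362880 arrangements.
Treat the red book and the blue book as a block: 8! arrangements of the blocks × 2 orders within the block = 2·40320 = 80640.
Probability = 80640/362880 = 2/9.

2/9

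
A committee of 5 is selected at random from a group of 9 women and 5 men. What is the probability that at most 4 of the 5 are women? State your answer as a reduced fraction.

Total selections: C(14,5) = 2002.
The complement is exactly 5 women: C(9,5)·C(5,0) = 126.
Probability = 1 − 126/2002 = 1876/2002 = 134/143.

134/143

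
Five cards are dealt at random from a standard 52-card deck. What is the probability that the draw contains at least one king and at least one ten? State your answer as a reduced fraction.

There are C(52,5) = 2598960 possible draws.
By inclusion-exclusion on the complements, draws missing all kings or all tens: C(48,5) + C(48,5) − C(44,5) = 1712304 + 1712304 − 1086008 = 2338600.
So draws with at least one of each: 2598960 − 2338600 = 260360, probability 260360/2598960 = 6509/64974.

6509/64974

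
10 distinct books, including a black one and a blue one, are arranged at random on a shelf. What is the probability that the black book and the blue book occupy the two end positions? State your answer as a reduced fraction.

1/45

There are 10! = 3628800 arrangements.
Place the black book and the blue book at the ends in 2 ways, arrange the remaining 8 in 8! = 40320 ways: 2·40320 = 80640.
Probability = 80640/3628800 = 1/45.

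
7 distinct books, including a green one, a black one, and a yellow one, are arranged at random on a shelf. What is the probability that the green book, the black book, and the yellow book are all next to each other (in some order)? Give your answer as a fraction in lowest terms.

1/7

There are 7! = 5040 arrangements.
Treat the three as one block: 5! placements × 3! orders within the block = 120·6 = 720.
Probability = 720/5040 = 1/7.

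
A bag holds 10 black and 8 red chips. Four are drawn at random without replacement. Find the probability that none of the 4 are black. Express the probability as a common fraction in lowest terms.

There are C(18,4) = 3060 possible selections.
Selections with no black (all red): C(8,4) = 70.
Probability = 70/3060 = 7/306.

7/306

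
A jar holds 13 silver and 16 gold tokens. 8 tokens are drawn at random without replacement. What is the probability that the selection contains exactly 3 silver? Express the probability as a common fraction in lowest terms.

2912/10005

The sample space is all 8-subsets of the 29: C(29,8) = 4292145.
Selections with exactly 3 silver: choose 3 of the 13 silver and 5 of the 16 gold, C(13,3)·C(16,5) = 286·4368 = 1249248.
Probability = 1249248/4292145 = 2912/10005.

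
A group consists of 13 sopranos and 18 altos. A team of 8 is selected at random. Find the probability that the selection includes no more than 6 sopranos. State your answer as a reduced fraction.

Total selections: C(31,8) = 7888725.
Count the complement (more than 6 sopranos): C(13,7)·C(18,1) + C(13,8)·C(18,0) = 30888 + 1287 = 32175.
Probability = 1 − 32175/7888725 = 7856550/7888725 = 2686/2697.

2686/2697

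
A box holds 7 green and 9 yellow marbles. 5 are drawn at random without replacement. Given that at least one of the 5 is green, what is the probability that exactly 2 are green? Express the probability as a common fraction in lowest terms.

Work in counts. Selections with at least one green: C(16,5) − C(9,5) = 4368 − 126 = 4242.
Of those, selections where exactly 2 are green: C(7,2)·C(9,3) = 21·84 = 1764.
Conditional probability = 1764/4242 = 42/101.

42/101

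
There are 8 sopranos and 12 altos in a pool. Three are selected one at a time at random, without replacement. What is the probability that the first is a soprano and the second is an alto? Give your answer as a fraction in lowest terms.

Multiply the conditional probabilities at each draw: 8/20 · 12/19 = 96/380 = 24/95.

24/95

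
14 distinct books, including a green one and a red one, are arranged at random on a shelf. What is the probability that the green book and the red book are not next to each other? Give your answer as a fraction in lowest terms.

There are 14! = 87178291200 arrangements.
Arrangements with the green book and the red book adjacent: 2·13! = 12454041600.
So not adjacent: 87178291200 − 12454041600 = 74724249600, probability 74724249600/87178291200 = 6/7.

6/7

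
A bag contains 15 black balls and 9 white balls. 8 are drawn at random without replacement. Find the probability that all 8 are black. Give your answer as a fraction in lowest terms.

65/7429

There are C(24,8) = 735471 possible selections.
Selections with all black: C(15,8) = 6435.
Probability = 6435/735471 = 65/7429.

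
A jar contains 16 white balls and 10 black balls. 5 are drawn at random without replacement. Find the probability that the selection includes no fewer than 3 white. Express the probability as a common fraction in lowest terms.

11942/16445

Total selections: C(26,5) = 65780.
Favorable selections (no fewer than 3 white): C(16,3)·C(10,2) + C(16,4)·C(10,1) + C(16,5)·C(10,0) = 25200 + 18200 + 4368 = 47768.
Probability = 47768/65780 = 11942/16445.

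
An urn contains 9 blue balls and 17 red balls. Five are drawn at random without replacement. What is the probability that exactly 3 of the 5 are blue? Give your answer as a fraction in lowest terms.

The sample space is all 5-subsets of the 26: C(26,5) = 65780.
Selections with exactly 3 blue: choose 3 of the 9 blue and 2 of the 17 red, C(9,3)·C(17,2) = 84·136 = 11424.
Probability = 11424/65780 = 2856/16445.

2856/16445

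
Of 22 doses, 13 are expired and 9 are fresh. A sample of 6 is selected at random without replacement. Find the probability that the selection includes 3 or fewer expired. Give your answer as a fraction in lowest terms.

154/323

Total selections: C(22,6) = 74613.
Favorable selections (3 or fewer expired): C(13,0)·C(9,6) + C(13,1)·C(9,5) + C(13,2)·C(9,4) + C(13,3)·C(9,3) = 84 + 1638 + 9828 + 24024 = 35574.
Probability = 35574/74613 = 154/323.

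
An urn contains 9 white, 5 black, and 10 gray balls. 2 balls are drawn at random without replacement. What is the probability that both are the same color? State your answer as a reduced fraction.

91/276

There are C(24,2) = 276 ways to draw 2 balls.
All same color: C(9,2) + C(5,2) + C(10,2) = 36 + 10 + 45 = 91.
Probability = 91/276.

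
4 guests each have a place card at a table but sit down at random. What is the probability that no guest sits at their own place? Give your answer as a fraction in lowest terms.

3/8

There are 4! = 24 seatings.
By inclusion-exclusion, seatings with no fixed points: C(4,0)·4! − C(4,1)·3! + C(4,2)·2! − C(4,3)·1! + C(4,4)·0! = 9.
Probability = 9/24 = 3/8.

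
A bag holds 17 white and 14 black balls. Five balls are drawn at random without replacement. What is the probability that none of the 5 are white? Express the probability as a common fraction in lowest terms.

286/24273

There are C(31,5) = 169911 possible selections.
Selections with no white (all black): C(14,5) = 2002.
Probability = 2002/169911 = 286/24273.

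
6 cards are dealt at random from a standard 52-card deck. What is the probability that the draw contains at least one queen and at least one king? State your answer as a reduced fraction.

There are C(52,6) = 20358520 possible draws.
By inclusion-exclusion on the complements, draws missing all queens or all kings: C(48,6) + C(48,6) − C(44,6) = 12271512 + 12271512 − 7059052 = 17483972.
So draws with at least one of each: 20358520 − 17483972 = 2874548, probability 2874548/20358520 = 718637/5089630.

718637/5089630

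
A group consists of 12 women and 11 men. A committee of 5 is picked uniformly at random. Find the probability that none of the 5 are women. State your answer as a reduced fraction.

6/437

There are C(23,5) = 33649 possible selections.
Selections with no women (all men): C(11,5) = 462.
Probability = 462/33649 = 6/437.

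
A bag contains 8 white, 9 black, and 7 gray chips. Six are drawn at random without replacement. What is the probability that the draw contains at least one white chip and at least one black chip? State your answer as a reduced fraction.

8685/9614

There are C(24,6) = 134596 possible draws.
By inclusion-exclusion on the complements, draws missing all white or all black: C(16,6) + C(15,6) − C(7,6) = 8008 + 5005 − 7 = 13006.
So draws with at least one of each: 134596 − 13006 = 121590, probability 121590/134596 = 8685/9614.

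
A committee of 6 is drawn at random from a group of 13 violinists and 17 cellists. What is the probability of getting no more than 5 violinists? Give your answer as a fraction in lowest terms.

15181/15225

There are C(30,6) = 593775 ways to choose the 6.
The complement is exactly 6 violinists: C(13,6)·C(17,0) = 1716.
Probability = 1 − 1716/593775 = 592059/593775 = 15181/15225.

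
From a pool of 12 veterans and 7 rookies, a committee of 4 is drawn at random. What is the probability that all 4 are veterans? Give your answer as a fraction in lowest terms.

165/1292

There are C(19,4) = 3876 possible selections.
Selections with all veterans: C(12,4) = 495.
Probability = 495/3876 = 165/1292.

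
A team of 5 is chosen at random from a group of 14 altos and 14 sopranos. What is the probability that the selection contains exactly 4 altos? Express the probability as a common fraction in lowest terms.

Total number of selections: C(28,5) = 98280.
Selections with exactly 4 altos: choose 4 of the 14 altos and 1 of the 14 sopranos, C(14,4)·C(14,1) = 1001·14 = 14014.
Probability = 14014/98280 = 77/540.

77/540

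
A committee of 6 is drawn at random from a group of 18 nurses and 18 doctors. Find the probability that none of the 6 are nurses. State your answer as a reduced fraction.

There are C(36,6) = 1947792 possible selections.
Selections with no nurses (all doctors): C(18,6) = 18564.
Probability = 18564/1947792 = 13/1364.

13/1364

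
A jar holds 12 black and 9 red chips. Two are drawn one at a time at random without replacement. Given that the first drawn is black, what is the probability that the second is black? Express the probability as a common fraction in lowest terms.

After removing one black, 20 remain: 11 black and 9 red.
So the probability the next is black is 11/20.

11/20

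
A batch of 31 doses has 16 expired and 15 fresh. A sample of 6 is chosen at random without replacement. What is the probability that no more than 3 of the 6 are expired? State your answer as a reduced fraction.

Total selections: C(31,6) = 736281.
Count the complement (more than 3 expired): C(16,4)·C(15,2) + C(16,5)·C(15,1) + C(16,6)·C(15,0) = 191100 + 65520 + 8008 = 264628.
Probability = 1 − 264628/736281 = 471653/736281 = 5183/8091.

5183/8091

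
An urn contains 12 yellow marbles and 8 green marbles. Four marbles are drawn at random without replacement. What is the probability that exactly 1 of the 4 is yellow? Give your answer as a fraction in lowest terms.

224/1615

The sample space is all 4-subsets of the 20: C(20,4) = 4845.
Selections with exactly 1 yellow: choose 1 of the 12 yellow and 3 of the 8 green, C(12,1)·C(8,3) = 12·56 = 672.
Probability = 672/4845 = 224/1615.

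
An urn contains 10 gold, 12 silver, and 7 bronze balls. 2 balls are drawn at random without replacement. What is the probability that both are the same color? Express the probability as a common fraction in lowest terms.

66/203

There are C(29,2) = 406 ways to draw 2 balls.
All same color: C(10,2) + C(12,2) + C(7,2) = 45 + 66 + 21 = 132.
Probability = 132/406 = 66/203.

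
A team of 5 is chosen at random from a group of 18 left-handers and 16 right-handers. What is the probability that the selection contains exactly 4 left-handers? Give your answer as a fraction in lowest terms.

There are C(34,5) = 278256 ways to choose 5 from 34.
Selections with exactly 4 left-handers: choose 4 of the 18 left-handers and 1 of the 16 right-handers, C(18,4)·C(16,1) = 3060·16 = 48960.
Probability = 48960/278256 = 60/341.

60/341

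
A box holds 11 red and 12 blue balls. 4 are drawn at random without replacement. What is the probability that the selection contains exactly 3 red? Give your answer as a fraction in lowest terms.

The sample space is all 4-subsets of the 23: C(23,4) = 8855.
Selections with exactly 3 red: choose 3 of the 11 red and 1 of the 12 blue, C(11,3)·C(12,1) = 165·12 = 1980.
Probability = 1980/8855 = 36/161.

36/161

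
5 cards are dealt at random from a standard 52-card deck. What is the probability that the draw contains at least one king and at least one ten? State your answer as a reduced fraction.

6509/64974

There are C(52,5) = 2598960 possible draws.
By inclusion-exclusion on the complements, draws missing all kings or all tens: C(48,5) + C(48,5) − C(44,5) = 1712304 + 1712304 − 1086008 = 2338600.
So draws with at least one of each: 2598960 − 2338600 = 260360, probability 260360/2598960 = 6509/64974.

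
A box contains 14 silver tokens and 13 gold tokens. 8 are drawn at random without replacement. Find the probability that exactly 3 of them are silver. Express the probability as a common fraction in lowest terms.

364/1725

There are C(27,8) = 2220075 ways to choose 8 from 27.
Selections with exactly 3 silver: choose 3 of the 14 silver and 5 of the 13 gold, C(14,3)·C(13,5) = 364·1287 = 468468.
Probability = 468468/2220075 = 364/1725.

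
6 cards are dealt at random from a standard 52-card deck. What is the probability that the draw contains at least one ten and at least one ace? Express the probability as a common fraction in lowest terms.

There are C(52,6) = 20358520 possible draws.
By inclusion-exclusion on the complements, draws missing all tens or all aces: C(48,6) + C(48,6) − C(44,6) = 12271512 + 12271512 − 7059052 = 17483972.
So draws with at least one of each: 20358520 − 17483972 = 2874548, probability 2874548/20358520 = 718637/5089630.

718637/5089630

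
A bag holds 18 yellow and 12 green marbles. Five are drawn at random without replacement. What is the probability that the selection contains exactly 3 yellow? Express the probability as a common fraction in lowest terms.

2992/7917

Total number of selections: C(30,5) = 142506.
Selections with exactly 3 yellow: choose 3 of the 18 yellow and 2 of the 12 green, C(18,3)·C(12,2) = 816·66 = 53856.
Probability = 53856/142506 = 2992/7917.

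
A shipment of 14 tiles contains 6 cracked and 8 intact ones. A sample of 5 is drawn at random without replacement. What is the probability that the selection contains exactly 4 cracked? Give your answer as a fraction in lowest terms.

The sample space is all 5-subsets of the 14: C(14,5) = 2002.
Selections with exactly 4 cracked: choose 4 of the 6 cracked and 1 of the 8 intact, C(6,4)·C(8,1) = 15·8 = 120.
Probability = 120/2002 = 60/1001.

60/1001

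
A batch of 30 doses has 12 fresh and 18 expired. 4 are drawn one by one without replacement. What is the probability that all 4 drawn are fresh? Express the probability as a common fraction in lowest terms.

11/609

Multiply the conditional probabilities at each draw: 12/30 · 11/29 · 10/28 · 9/27 = 11880/657720 = 11/609.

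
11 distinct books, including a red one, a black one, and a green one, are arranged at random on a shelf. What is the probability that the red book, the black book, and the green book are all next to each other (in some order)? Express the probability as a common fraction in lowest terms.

3/55

There are 11! = 39916800 arrangements.
Treat the three as one block: 9! placements × 3! orders within the block = 362880·6 = 2177280.
Probability = 2177280/39916800 = 3/55.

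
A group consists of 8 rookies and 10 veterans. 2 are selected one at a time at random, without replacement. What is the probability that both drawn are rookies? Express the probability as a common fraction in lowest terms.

Multiply the conditional probabilities at each draw: 8/18 · 7/17 = 56/306 = 28/153.

28/153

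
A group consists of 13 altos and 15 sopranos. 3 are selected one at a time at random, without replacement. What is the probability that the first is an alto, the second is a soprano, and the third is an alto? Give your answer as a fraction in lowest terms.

Multiply the conditional probabilities at each draw: 13/28 · 15/27 · 12/26 = 2340/19656 = 5/42.

5/42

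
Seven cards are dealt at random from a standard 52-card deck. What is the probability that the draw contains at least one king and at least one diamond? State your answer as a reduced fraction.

There are C(52,7) = 133784560 possible draws.
By inclusion-exclusion on the complements, draws missing all kings or all diamonds: C(48,7) + C(39,7) − C(36,7) = 73629072 + 15380937 − 8347680 = 80662329.
So draws with at least one of each: 133784560 − 80662329 = 53122231, probability 53122231/133784560.

53122231/133784560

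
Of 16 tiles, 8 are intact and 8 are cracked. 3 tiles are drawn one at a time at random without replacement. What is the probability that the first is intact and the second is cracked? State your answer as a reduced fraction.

Multiply the conditional probabilities at each draw: 8/16 · 8/15 = 64/240 = 4/15.

4/15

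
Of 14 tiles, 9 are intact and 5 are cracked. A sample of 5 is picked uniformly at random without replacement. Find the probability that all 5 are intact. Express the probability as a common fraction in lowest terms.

There are C(14,5) = 2002 possible selections.
Selections with all intact: C(9,5) = 126.
Probability = 126/2002 = 9/143.

9/143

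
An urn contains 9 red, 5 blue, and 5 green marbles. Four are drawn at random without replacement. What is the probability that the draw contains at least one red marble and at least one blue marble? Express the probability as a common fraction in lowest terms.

There are C(19,4) = 3876 possible draws.
By inclusion-exclusion on the complements, draws missing all red or all blue: C(10,4) + C(14,4) − C(5,4) = 210 + 1001 − 5 = 1206.
So draws with at least one of each: 3876 − 1206 = 2670, probability 2670/3876 = 445/646.

445/646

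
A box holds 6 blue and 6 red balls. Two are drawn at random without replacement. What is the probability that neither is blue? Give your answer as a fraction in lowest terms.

5/22

There are C(12,2) = 66 possible selections.
Selections with no blue (all red): C(6,2) = 15.
Probability = 15/66 = 5/22.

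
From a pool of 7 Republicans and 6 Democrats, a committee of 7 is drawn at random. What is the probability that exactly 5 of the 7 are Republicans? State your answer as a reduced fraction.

There are C(13,7) = 1716 ways to choose 7 from 13.
Selections with exactly 5 Republicans: choose 5 of the 7 Republicans and 2 of the 6 Democrats, C(7,5)·C(6,2) = 21·15 = 315.
Probability = 315/1716 = 105/572.

105/572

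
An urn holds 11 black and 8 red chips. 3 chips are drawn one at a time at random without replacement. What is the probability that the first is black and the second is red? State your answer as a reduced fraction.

44/171

Multiply the conditional probabilities at each draw: 11/19 · 8/18 = 88/342 = 44/171.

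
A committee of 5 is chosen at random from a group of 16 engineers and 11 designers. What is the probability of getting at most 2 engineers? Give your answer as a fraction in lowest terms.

Total selections: C(27,5) = 80730.
Favorable selections (at most 2 engineers): C(16,0)·C(11,5) + C(16,1)·C(11,4) + C(16,2)·C(11,3) = 462 + 5280 + 19800 = 25542.
Probability = 25542/80730 = 473/1495.

473/1495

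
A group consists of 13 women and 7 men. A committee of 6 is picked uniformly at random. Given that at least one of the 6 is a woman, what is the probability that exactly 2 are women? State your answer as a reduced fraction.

210/2981

Work in counts. Selections with at least one woman: C(20,6) − C(7,6) = 38760 − 7 = 38753.
Of those, selections where exactly 2 are women: C(13,2)·C(7,4) = 78·35 = 2730.
Conditional probability = 2730/38753 = 210/2981.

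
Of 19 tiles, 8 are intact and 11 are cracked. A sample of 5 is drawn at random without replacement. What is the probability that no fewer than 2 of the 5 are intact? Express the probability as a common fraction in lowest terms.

There are C(19,5) = 11628 ways to choose the 5.
Count the complement (fewer than 2 intact): C(8,0)·C(11,5) + C(8,1)·C(11,4) = 462 + 2640 = 3102.
Probability = 1 − 3102/11628 = 8526/11628 = 1421/1938.

1421/1938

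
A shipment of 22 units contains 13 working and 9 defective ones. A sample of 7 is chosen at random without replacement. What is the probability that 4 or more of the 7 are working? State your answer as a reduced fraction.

There are C(22,7) = 170544 ways to choose the 7.
Favorable selections (4 or more working): C(13,4)·C(9,3) + C(13,5)·C(9,2) + C(13,6)·C(9,1) + C(13,7)·C(9,0) = 60060 + 46332 + 15444 + 1716 = 123552.
Probability = 123552/170544 = 234/323.

234/323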